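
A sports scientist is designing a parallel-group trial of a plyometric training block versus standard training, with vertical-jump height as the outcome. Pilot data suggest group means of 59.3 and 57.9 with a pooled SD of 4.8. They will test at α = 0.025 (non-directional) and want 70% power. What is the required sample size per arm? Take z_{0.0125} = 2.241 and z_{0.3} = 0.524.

n = 180 per group

Cohen's d = |M₁ − M₂| / SD_pooled = |59.3 − 57.9| / 4.8 = 1.4 / 4.8 = 0.292.
For two independent groups with equal n: n = 2·((z_{α/2} + z_β) / d)².
z_{α/2} + z_β = 2.241 + 0.524 = 2.765.
n = 2 × (2.765 / 0.292)² = 2 × 9.469² = 2 × 89.67 = 179.3.
Round up to the next whole participant.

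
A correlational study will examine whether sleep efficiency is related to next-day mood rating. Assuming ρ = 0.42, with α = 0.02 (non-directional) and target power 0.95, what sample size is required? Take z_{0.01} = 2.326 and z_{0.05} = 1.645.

n = 82

Fisher's z: C = ½·ln((1+r)/(1−r)) = ½·ln(2.4483) = 0.4477.
n = ((z_{α/2} + z_β)/C)² + 3.
(2.326 + 1.645) / 0.4477 = 3.971 / 0.4477 = 8.870.
n = 8.870² + 3 = 78.67 + 3 = 81.7.
Round up.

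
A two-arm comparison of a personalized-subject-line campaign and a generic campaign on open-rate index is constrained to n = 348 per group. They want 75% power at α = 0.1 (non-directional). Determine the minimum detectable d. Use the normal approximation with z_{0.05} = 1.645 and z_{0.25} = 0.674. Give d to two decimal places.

For two independent groups of n = 348 each: d_min = (z_{α/2} + z_β)·√(2/n).
z-sum = 1.645 + 0.674 = 2.319.
d_min = 2.319 × √(2/348) = 2.319 × 0.0758 = 0.176.

d_min ≈ 0.18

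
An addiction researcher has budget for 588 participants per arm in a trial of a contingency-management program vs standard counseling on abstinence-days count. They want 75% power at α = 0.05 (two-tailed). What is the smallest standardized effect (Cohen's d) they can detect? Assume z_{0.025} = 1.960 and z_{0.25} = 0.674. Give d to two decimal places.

For two independent groups of n = 588 each: d_min = (z_{α/2} + z_β)·√(2/n).
z-sum = 1.960 + 0.674 = 2.634.
d_min = 2.634 × √(2/588) = 2.634 × 0.0583 = 0.154.

d_min ≈ 0.15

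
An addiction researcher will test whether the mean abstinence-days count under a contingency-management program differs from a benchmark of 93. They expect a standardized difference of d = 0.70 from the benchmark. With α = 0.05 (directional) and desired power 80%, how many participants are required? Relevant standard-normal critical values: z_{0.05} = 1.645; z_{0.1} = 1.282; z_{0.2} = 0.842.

n = 13

For a one-sample test: n = ((z_{α} + z_β) / d)².
z_{α} + z_β = 1.645 + 0.842 = 2.487.
n = (2.487 / 0.70)² = 3.553² = 12.62.
Round up.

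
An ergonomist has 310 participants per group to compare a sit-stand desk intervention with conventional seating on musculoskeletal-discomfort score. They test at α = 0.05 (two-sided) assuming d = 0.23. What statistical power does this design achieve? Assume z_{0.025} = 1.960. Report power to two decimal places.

power ≈ 0.82

For two equal groups, power = Φ(d·√(n/2) − z_{α/2}).
d·√(n/2) = 0.23 × √(310/2) = 0.23 × 12.450 = 2.863.
z_β = 2.863 − 1.960 = 0.903.
Power = Φ(0.903) = 0.817.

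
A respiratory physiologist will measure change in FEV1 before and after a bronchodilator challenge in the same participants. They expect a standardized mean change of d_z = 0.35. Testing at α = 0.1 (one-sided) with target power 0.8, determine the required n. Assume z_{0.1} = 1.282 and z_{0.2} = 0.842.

n = 37 pairs

For a paired (one-sample on differences) test: n = ((z_{α} + z_β) / d)².
z_{α} + z_β = 1.282 + 0.842 = 2.124.
n = (2.124 / 0.35)² = 6.069² = 36.83.
Round up.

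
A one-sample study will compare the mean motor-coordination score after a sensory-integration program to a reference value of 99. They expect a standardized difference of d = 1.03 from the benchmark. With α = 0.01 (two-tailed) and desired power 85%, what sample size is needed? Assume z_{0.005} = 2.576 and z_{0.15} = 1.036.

For a one-sample test: n = ((z_{α/2} + z_β) / d)².
z_{α/2} + z_β = 2.576 + 1.036 = 3.612.
n = (3.612 / 1.03)² = 3.507² = 12.30.
Round up.

n = 13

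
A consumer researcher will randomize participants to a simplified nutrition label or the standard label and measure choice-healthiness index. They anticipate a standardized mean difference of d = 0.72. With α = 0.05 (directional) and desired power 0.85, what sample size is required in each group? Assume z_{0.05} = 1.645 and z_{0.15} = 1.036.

For two independent groups with equal n: n = 2·((z_{α} + z_β) / d)².
z_{α} + z_β = 1.645 + 1.036 = 2.681.
n = 2 × (2.681 / 0.72)² = 2 × 3.724² = 2 × 13.87 = 27.7.
Round up to the next whole participant.

n = 28 per group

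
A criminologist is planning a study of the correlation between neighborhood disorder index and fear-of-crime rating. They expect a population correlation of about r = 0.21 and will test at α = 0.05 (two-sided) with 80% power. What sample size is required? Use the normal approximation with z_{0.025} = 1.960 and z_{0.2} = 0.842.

n = 176

Fisher's z: C = ½·ln((1+r)/(1−r)) = ½·ln(1.5316) = 0.2132.
n = ((z_{α/2} + z_β)/C)² + 3.
(1.960 + 0.842) / 0.2132 = 2.802 / 0.2132 = 13.143.
n = 13.143² + 3 = 172.73 + 3 = 175.7.
Round up.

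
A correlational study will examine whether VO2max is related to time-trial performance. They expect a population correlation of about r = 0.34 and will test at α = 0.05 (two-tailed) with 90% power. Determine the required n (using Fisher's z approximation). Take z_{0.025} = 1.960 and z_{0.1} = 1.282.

n = 87

Fisher's z: C = ½·ln((1+r)/(1−r)) = ½·ln(2.0303) = 0.3541.
n = ((z_{α/2} + z_β)/C)² + 3.
(1.960 + 1.282) / 0.3541 = 3.242 / 0.3541 = 9.156.
n = 9.156² + 3 = 83.83 + 3 = 86.8.
Round up.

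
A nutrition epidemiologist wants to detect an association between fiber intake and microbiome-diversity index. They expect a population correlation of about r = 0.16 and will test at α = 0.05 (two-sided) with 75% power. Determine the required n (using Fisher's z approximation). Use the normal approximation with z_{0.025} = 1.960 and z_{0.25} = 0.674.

n = 270

Fisher's z: C = ½·ln((1+r)/(1−r)) = ½·ln(1.3810) = 0.1614.
n = ((z_{α/2} + z_β)/C)² + 3.
(1.960 + 0.674) / 0.1614 = 2.634 / 0.1614 = 16.320.
n = 16.320² + 3 = 266.33 + 3 = 269.3.
Round up.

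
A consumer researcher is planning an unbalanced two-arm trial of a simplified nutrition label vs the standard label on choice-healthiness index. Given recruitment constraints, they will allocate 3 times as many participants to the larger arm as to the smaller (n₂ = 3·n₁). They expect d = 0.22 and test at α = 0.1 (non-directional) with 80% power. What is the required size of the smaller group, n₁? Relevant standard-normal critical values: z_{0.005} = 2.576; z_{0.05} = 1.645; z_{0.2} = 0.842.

With allocation ratio k = n₂/n₁ = 3, Var(x̄₁−x̄₂) = σ²(1/n₁ + 1/(k·n₁)) = σ²·(k+1)/(k·n₁).
So n₁ = (1 + 1/k)·((z_{α/2} + z_β)/d)² = 1.333 × (2.487/0.22)².
n₁ = 1.333 × 127.79 = 170.4.
Round up: n₁ = 171, giving n₂ = 3 × 171 = 513.

n₁ = 171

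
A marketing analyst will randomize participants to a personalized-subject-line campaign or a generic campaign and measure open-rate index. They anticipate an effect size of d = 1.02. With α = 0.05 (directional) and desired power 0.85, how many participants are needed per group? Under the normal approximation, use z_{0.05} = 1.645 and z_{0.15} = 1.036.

n = 14 per group

For two independent groups with equal n: n = 2·((z_{α} + z_β) / d)².
z_{α} + z_β = 1.645 + 1.036 = 2.681.
n = 2 × (2.681 / 1.02)² = 2 × 2.628² = 2 × 6.91 = 13.8.
Round up to the next whole participant.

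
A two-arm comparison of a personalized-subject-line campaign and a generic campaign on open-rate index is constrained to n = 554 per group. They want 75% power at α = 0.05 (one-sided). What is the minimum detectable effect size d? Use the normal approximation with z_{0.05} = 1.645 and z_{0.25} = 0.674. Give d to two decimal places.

For two independent groups of n = 554 each: d_min = (z_{α} + z_β)·√(2/n).
z-sum = 1.645 + 0.674 = 2.319.
d_min = 2.319 × √(2/554) = 2.319 × 0.0601 = 0.139.

d_min ≈ 0.14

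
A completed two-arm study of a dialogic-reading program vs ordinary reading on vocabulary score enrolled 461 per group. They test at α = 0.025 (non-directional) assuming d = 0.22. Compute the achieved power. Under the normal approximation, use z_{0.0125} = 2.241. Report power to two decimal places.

power ≈ 0.86

For two equal groups, power = Φ(d·√(n/2) − z_{α/2}).
d·√(n/2) = 0.22 × √(461/2) = 0.22 × 15.182 = 3.340.
z_β = 3.340 − 2.241 = 1.099.
Power = Φ(1.099) = 0.864.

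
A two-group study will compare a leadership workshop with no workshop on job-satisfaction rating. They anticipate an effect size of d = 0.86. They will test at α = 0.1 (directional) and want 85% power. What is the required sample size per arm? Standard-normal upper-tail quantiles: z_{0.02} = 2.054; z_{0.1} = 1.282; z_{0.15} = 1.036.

For two independent groups with equal n: n = 2·((z_{α} + z_β) / d)².
z_{α} + z_β = 1.282 + 1.036 = 2.318.
n = 2 × (2.318 / 0.86)² = 2 × 2.695² = 2 × 7.26 = 14.5.
Round up to the next whole participant.

n = 15 per group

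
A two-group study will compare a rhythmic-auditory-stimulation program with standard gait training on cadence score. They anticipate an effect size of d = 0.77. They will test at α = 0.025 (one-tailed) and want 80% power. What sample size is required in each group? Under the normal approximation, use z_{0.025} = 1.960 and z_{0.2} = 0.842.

For two independent groups with equal n: n = 2·((z_{α} + z_β) / d)².
z_{α} + z_β = 1.960 + 0.842 = 2.802.
n = 2 × (2.802 / 0.77)² = 2 × 3.639² = 2 × 13.24 = 26.5.
Round up to the next whole participant.

n = 27 per group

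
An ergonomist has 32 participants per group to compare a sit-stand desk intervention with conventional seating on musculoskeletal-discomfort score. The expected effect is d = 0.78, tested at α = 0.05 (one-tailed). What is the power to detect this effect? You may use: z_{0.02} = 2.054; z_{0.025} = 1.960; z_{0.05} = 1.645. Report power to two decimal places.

For two equal groups, power = Φ(d·√(n/2) − z_{α}).
d·√(n/2) = 0.78 × √(32/2) = 0.78 × 4.000 = 3.120.
z_β = 3.120 − 1.645 = 1.475.
Power = Φ(1.475) = 0.930.

power ≈ 0.93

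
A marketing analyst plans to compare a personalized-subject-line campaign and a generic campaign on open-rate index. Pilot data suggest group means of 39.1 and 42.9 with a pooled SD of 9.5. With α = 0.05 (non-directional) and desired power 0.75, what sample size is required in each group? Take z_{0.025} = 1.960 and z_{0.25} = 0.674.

n = 87 per group

Cohen's d = |M₁ − M₂| / SD_pooled = |39.1 − 42.9| / 9.5 = 3.8 / 9.5 = 0.400.
For two independent groups with equal n: n = 2·((z_{α/2} + z_β) / d)².
z_{α/2} + z_β = 1.960 + 0.674 = 2.634.
n = 2 × (2.634 / 0.400)² = 2 × 6.585² = 2 × 43.36 = 86.7.
Round up to the next whole participant.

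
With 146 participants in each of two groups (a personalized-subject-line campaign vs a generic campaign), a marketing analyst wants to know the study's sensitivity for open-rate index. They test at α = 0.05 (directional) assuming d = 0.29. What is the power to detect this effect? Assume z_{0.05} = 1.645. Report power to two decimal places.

power ≈ 0.80

For two equal groups, power = Φ(d·√(n/2) − z_{α}).
d·√(n/2) = 0.29 × √(146/2) = 0.29 × 8.544 = 2.478.
z_β = 2.478 − 1.645 = 0.833.
Power = Φ(0.833) = 0.798.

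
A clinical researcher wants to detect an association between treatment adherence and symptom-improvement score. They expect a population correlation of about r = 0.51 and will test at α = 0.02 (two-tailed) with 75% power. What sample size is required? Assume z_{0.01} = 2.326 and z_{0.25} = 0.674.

Fisher's z: C = ½·ln((1+r)/(1−r)) = ½·ln(3.0816) = 0.5627.
n = ((z_{α/2} + z_β)/C)² + 3.
(2.326 + 0.674) / 0.5627 = 3.000 / 0.5627 = 5.331.
n = 5.331² + 3 = 28.42 + 3 = 31.4.
Round up.

n = 32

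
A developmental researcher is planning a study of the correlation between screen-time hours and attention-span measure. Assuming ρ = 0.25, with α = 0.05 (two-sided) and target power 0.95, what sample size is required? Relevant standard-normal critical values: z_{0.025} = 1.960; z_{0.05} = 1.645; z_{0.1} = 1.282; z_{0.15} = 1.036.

n = 203

Fisher's z: C = ½·ln((1+r)/(1−r)) = ½·ln(1.6667) = 0.2554.
n = ((z_{α/2} + z_β)/C)² + 3.
(1.960 + 1.645) / 0.2554 = 3.605 / 0.2554 = 14.115.
n = 14.115² + 3 = 199.24 + 3 = 202.2.
Round up.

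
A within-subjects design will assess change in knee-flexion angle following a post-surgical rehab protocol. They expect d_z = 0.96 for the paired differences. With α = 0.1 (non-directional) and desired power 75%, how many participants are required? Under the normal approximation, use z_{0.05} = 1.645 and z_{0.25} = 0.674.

n = 6 pairs

For a paired (one-sample on differences) test: n = ((z_{α/2} + z_β) / d)².
z_{α/2} + z_β = 1.645 + 0.674 = 2.319.
n = (2.319 / 0.96)² = 2.416² = 5.84.
Round up.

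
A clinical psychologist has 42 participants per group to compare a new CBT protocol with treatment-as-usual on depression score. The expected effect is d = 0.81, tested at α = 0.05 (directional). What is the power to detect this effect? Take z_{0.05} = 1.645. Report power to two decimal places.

power ≈ 0.98

For two equal groups, power = Φ(d·√(n/2) − z_{α}).
d·√(n/2) = 0.81 × √(42/2) = 0.81 × 4.583 = 3.712.
z_β = 3.712 − 1.645 = 2.067.
Power = Φ(2.067) = 0.981.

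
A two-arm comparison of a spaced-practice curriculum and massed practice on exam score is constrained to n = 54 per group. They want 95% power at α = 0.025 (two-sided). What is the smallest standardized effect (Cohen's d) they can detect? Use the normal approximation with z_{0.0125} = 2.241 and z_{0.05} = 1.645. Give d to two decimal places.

d_min ≈ 0.75

For two independent groups of n = 54 each: d_min = (z_{α/2} + z_β)·√(2/n).
z-sum = 2.241 + 1.645 = 3.886.
d_min = 3.886 × √(2/54) = 3.886 × 0.1925 = 0.748.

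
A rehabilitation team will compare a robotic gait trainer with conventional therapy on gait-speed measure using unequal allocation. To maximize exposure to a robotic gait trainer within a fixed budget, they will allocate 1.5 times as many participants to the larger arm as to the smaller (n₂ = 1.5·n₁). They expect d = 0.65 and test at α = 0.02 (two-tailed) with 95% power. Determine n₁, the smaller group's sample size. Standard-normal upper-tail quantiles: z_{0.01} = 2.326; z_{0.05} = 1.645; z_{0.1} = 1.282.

With allocation ratio k = n₂/n₁ = 1.5, Var(x̄₁−x̄₂) = σ²(1/n₁ + 1/(k·n₁)) = σ²·(k+1)/(k·n₁).
So n₁ = (1 + 1/k)·((z_{α/2} + z_β)/d)² = 1.667 × (3.971/0.65)².
n₁ = 1.667 × 37.32 = 62.2.
Round up: n₁ = 63, giving n₂ = ⌈1.5 × 63⌉ = ⌈94.5⌉ = 95.

n₁ = 63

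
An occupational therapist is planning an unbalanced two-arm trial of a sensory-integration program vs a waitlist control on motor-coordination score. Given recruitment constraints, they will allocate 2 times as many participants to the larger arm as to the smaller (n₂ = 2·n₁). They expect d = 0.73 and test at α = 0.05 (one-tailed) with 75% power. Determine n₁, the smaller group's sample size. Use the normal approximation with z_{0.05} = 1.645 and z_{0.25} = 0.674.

With allocation ratio k = n₂/n₁ = 2, Var(x̄₁−x̄₂) = σ²(1/n₁ + 1/(k·n₁)) = σ²·(k+1)/(k·n₁).
So n₁ = (1 + 1/k)·((z_{α} + z_β)/d)² = 1.500 × (2.319/0.73)².
n₁ = 1.500 × 10.09 = 15.1.
Round up: n₁ = 16, giving n₂ = 2 × 16 = 32.

n₁ = 16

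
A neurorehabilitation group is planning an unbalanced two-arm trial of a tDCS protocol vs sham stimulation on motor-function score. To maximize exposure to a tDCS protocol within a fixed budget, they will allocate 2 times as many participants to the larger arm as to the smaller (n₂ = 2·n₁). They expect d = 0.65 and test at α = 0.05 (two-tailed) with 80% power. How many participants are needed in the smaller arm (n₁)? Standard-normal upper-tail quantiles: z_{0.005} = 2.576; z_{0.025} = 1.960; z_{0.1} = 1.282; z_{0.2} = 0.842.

With allocation ratio k = n₂/n₁ = 2, Var(x̄₁−x̄₂) = σ²(1/n₁ + 1/(k·n₁)) = σ²·(k+1)/(k·n₁).
So n₁ = (1 + 1/k)·((z_{α/2} + z_β)/d)² = 1.500 × (2.802/0.65)².
n₁ = 1.500 × 18.58 = 27.9.
Round up: n₁ = 28, giving n₂ = 2 × 28 = 56.

n₁ = 28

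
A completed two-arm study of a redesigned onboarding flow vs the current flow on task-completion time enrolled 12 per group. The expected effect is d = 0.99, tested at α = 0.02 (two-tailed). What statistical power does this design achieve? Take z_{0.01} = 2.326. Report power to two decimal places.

For two equal groups, power = Φ(d·√(n/2) − z_{α/2}).
d·√(n/2) = 0.99 × √(12/2) = 0.99 × 2.449 = 2.425.
z_β = 2.425 − 2.326 = 0.099.
Power = Φ(0.099) = 0.539.

power ≈ 0.54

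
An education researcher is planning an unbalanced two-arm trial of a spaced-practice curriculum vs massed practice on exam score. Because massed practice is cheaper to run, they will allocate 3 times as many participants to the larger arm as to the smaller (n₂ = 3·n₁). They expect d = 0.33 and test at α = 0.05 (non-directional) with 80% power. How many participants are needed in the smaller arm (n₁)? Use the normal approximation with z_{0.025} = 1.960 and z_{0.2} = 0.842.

n₁ = 97

With allocation ratio k = n₂/n₁ = 3, Var(x̄₁−x̄₂) = σ²(1/n₁ + 1/(k·n₁)) = σ²·(k+1)/(k·n₁).
So n₁ = (1 + 1/k)·((z_{α/2} + z_β)/d)² = 1.333 × (2.802/0.33)².
n₁ = 1.333 × 72.10 = 96.1.
Round up: n₁ = 97, giving n₂ = 3 × 97 = 291.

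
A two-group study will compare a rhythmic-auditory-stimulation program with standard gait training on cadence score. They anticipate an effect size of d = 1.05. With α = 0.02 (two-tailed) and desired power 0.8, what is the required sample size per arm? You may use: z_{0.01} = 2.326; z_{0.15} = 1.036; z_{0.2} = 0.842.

n = 19 per group

For two independent groups with equal n: n = 2·((z_{α/2} + z_β) / d)².
z_{α/2} + z_β = 2.326 + 0.842 = 3.168.
n = 2 × (3.168 / 1.05)² = 2 × 3.017² = 2 × 9.10 = 18.2.
Round up to the next whole participant.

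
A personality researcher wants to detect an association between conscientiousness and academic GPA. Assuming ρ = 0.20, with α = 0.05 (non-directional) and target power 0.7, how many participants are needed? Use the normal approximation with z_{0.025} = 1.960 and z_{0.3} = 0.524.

n = 154

Fisher's z: C = ½·ln((1+r)/(1−r)) = ½·ln(1.5000) = 0.2027.
n = ((z_{α/2} + z_β)/C)² + 3.
(1.960 + 0.524) / 0.2027 = 2.484 / 0.2027 = 12.255.
n = 12.255² + 3 = 150.17 + 3 = 153.2.
Round up.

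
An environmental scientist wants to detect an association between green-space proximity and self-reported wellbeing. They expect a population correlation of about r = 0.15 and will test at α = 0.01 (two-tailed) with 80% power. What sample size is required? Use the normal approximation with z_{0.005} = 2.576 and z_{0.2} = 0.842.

n = 515

Fisher's z: C = ½·ln((1+r)/(1−r)) = ½·ln(1.3529) = 0.1511.
n = ((z_{α/2} + z_β)/C)² + 3.
(2.576 + 0.842) / 0.1511 = 3.418 / 0.1511 = 22.621.
n = 22.621² + 3 = 511.70 + 3 = 514.7.
Round up.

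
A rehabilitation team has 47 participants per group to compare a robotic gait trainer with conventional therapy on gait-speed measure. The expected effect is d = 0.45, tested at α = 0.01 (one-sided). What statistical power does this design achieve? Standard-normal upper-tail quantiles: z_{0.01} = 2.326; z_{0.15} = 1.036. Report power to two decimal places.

For two equal groups, power = Φ(d·√(n/2) − z_{α}).
d·√(n/2) = 0.45 × √(47/2) = 0.45 × 4.848 = 2.181.
z_β = 2.181 − 2.326 = -0.145.
Power = Φ(-0.145) = 0.443.

power ≈ 0.44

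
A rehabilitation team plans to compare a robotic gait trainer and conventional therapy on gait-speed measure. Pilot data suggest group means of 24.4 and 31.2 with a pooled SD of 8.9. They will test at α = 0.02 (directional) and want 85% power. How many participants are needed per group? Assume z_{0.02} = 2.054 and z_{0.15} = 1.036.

n = 33 per group

Cohen's d = |M₁ − M₂| / SD_pooled = |24.4 − 31.2| / 8.9 = 6.8 / 8.9 = 0.764.
For two independent groups with equal n: n = 2·((z_{α} + z_β) / d)².
z_{α} + z_β = 2.054 + 1.036 = 3.090.
n = 2 × (3.090 / 0.764)² = 2 × 4.045² = 2 × 16.36 = 32.7.
Round up to the next whole participant.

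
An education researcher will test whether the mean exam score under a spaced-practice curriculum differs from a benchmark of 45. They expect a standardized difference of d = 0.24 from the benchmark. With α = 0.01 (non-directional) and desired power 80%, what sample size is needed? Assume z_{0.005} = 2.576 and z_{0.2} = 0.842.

For a one-sample test: n = ((z_{α/2} + z_β) / d)².
z_{α/2} + z_β = 2.576 + 0.842 = 3.418.
n = (3.418 / 0.24)² = 14.242² = 202.83.
Round up.

n = 203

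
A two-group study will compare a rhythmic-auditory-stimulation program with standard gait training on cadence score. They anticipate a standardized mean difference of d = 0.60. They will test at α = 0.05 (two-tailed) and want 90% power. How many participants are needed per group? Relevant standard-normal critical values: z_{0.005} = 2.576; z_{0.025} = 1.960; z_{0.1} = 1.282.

n = 59 per group

For two independent groups with equal n: n = 2·((z_{α/2} + z_β) / d)².
z_{α/2} + z_β = 1.960 + 1.282 = 3.242.
n = 2 × (3.242 / 0.60)² = 2 × 5.403² = 2 × 29.20 = 58.4.
Round up to the next whole participant.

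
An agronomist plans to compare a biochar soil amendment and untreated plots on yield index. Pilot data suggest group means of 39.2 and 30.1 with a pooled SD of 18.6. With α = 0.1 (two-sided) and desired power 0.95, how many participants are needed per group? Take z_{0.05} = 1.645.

n = 91 per group

Cohen's d = |M₁ − M₂| / SD_pooled = |39.2 − 30.1| / 18.6 = 9.1 / 18.6 = 0.489.
For two independent groups with equal n: n = 2·((z_{α/2} + z_β) / d)².
z_{α/2} + z_β = 1.645 + 1.645 = 3.290.
n = 2 × (3.290 / 0.489)² = 2 × 6.728² = 2 × 45.27 = 90.5.
Round up to the next whole participant.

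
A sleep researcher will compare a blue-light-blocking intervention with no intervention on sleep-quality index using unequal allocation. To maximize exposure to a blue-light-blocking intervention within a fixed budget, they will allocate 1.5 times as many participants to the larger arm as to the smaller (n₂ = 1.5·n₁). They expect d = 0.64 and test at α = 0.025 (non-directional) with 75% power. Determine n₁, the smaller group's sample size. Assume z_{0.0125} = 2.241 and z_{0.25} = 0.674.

With allocation ratio k = n₂/n₁ = 1.5, Var(x̄₁−x̄₂) = σ²(1/n₁ + 1/(k·n₁)) = σ²·(k+1)/(k·n₁).
So n₁ = (1 + 1/k)·((z_{α/2} + z_β)/d)² = 1.667 × (2.915/0.64)².
n₁ = 1.667 × 20.75 = 34.6.
Round up: n₁ = 35, giving n₂ = ⌈1.5 × 35⌉ = ⌈52.5⌉ = 53.

n₁ = 35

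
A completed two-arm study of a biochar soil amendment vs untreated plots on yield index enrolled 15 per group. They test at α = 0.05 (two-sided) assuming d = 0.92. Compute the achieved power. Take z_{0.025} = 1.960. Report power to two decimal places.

power ≈ 0.71

For two equal groups, power = Φ(d·√(n/2) − z_{α/2}).
d·√(n/2) = 0.92 × √(15/2) = 0.92 × 2.739 = 2.520.
z_β = 2.520 − 1.960 = 0.560.
Power = Φ(0.560) = 0.712.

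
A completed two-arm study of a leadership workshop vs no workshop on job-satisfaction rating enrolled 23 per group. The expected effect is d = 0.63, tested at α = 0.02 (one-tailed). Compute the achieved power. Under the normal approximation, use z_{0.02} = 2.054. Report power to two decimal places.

For two equal groups, power = Φ(d·√(n/2) − z_{α}).
d·√(n/2) = 0.63 × √(23/2) = 0.63 × 3.391 = 2.136.
z_β = 2.136 − 2.054 = 0.082.
Power = Φ(0.082) = 0.533.

power ≈ 0.53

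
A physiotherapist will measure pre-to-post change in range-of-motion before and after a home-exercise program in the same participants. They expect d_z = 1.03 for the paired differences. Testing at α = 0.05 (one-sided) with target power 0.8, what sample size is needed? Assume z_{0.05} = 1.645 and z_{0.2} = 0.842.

For a paired (one-sample on differences) test: n = ((z_{α} + z_β) / d)².
z_{α} + z_β = 1.645 + 0.842 = 2.487.
n = (2.487 / 1.03)² = 2.415² = 5.83.
Round up.

n = 6 pairs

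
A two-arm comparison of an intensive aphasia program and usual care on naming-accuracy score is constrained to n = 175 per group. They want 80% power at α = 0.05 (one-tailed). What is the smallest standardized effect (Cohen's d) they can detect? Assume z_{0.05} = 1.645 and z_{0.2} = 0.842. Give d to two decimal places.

For two independent groups of n = 175 each: d_min = (z_{α} + z_β)·√(2/n).
z-sum = 1.645 + 0.842 = 2.487.
d_min = 2.487 × √(2/175) = 2.487 × 0.1069 = 0.266.

d_min ≈ 0.27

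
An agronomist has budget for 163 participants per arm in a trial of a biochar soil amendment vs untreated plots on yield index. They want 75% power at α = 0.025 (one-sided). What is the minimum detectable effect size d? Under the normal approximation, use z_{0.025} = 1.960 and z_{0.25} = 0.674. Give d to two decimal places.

d_min ≈ 0.29

For two independent groups of n = 163 each: d_min = (z_{α} + z_β)·√(2/n).
z-sum = 1.960 + 0.674 = 2.634.
d_min = 2.634 × √(2/163) = 2.634 × 0.1108 = 0.292.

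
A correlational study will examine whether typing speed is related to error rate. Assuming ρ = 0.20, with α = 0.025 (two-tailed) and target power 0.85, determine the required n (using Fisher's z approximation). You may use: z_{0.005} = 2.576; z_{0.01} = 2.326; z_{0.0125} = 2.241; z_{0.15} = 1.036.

n = 265

Fisher's z: C = ½·ln((1+r)/(1−r)) = ½·ln(1.5000) = 0.2027.
n = ((z_{α/2} + z_β)/C)² + 3.
(2.241 + 1.036) / 0.2027 = 3.277 / 0.2027 = 16.167.
n = 16.167² + 3 = 261.36 + 3 = 264.4.
Round up.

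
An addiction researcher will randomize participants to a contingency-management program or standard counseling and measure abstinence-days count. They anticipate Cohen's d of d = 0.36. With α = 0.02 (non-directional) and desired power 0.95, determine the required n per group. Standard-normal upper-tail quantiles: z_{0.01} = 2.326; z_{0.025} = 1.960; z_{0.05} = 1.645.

n = 244 per group

For two independent groups with equal n: n = 2·((z_{α/2} + z_β) / d)².
z_{α/2} + z_β = 2.326 + 1.645 = 3.971.
n = 2 × (3.971 / 0.36)² = 2 × 11.031² = 2 × 121.67 = 243.3.
Round up to the next whole participant.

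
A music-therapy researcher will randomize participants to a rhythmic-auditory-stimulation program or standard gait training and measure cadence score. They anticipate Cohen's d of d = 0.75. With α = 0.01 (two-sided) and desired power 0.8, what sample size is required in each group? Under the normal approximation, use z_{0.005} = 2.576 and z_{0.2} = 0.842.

For two independent groups with equal n: n = 2·((z_{α/2} + z_β) / d)².
z_{α/2} + z_β = 2.576 + 0.842 = 3.418.
n = 2 × (3.418 / 0.75)² = 2 × 4.557² = 2 × 20.77 = 41.5.
Round up to the next whole participant.

n = 42 per group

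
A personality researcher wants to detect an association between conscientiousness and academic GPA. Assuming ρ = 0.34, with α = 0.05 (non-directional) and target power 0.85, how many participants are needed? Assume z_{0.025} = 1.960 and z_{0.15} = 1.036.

n = 75

Fisher's z: C = ½·ln((1+r)/(1−r)) = ½·ln(2.0303) = 0.3541.
n = ((z_{α/2} + z_β)/C)² + 3.
(1.960 + 1.036) / 0.3541 = 2.996 / 0.3541 = 8.461.
n = 8.461² + 3 = 71.59 + 3 = 74.6.
Round up.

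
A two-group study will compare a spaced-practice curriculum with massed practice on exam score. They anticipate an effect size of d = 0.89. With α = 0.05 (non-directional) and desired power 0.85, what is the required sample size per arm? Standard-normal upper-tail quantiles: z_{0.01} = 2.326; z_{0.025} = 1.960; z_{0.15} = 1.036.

n = 23 per group

For two independent groups with equal n: n = 2·((z_{α/2} + z_β) / d)².
z_{α/2} + z_β = 1.960 + 1.036 = 2.996.
n = 2 × (2.996 / 0.89)² = 2 × 3.366² = 2 × 11.33 = 22.7.
Round up to the next whole participant.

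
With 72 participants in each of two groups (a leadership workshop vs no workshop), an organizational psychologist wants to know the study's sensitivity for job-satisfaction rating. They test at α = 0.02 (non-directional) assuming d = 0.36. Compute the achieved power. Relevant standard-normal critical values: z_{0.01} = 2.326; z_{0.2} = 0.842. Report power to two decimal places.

For two equal groups, power = Φ(d·√(n/2) − z_{α/2}).
d·√(n/2) = 0.36 × √(72/2) = 0.36 × 6.000 = 2.160.
z_β = 2.160 − 2.326 = -0.166.
Power = Φ(-0.166) = 0.434.

power ≈ 0.43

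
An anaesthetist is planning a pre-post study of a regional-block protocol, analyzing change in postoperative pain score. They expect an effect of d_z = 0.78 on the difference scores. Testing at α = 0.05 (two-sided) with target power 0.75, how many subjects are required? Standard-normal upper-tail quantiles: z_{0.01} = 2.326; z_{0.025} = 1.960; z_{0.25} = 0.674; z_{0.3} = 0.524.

For a paired (one-sample on differences) test: n = ((z_{α/2} + z_β) / d)².
z_{α/2} + z_β = 1.960 + 0.674 = 2.634.
n = (2.634 / 0.78)² = 3.377² = 11.40.
Round up.

n = 12 pairs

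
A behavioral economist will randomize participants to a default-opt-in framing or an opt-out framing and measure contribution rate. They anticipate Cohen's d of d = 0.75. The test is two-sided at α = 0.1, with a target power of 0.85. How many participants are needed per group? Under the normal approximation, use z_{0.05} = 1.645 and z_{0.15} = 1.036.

n = 26 per group

For two independent groups with equal n: n = 2·((z_{α/2} + z_β) / d)².
z_{α/2} + z_β = 1.645 + 1.036 = 2.681.
n = 2 × (2.681 / 0.75)² = 2 × 3.575² = 2 × 12.78 = 25.6.
Round up to the next whole participant.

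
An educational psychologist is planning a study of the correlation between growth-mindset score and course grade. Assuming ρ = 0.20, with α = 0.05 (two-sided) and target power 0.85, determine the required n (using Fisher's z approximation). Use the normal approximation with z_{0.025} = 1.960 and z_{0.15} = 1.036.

Fisher's z: C = ½·ln((1+r)/(1−r)) = ½·ln(1.5000) = 0.2027.
n = ((z_{α/2} + z_β)/C)² + 3.
(1.960 + 1.036) / 0.2027 = 2.996 / 0.2027 = 14.780.
n = 14.780² + 3 = 218.46 + 3 = 221.5.
Round up.

n = 222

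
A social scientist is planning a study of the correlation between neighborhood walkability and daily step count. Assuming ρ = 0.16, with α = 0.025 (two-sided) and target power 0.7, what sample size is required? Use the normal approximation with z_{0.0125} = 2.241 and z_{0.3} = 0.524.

Fisher's z: C = ½·ln((1+r)/(1−r)) = ½·ln(1.3810) = 0.1614.
n = ((z_{α/2} + z_β)/C)² + 3.
(2.241 + 0.524) / 0.1614 = 2.765 / 0.1614 = 17.131.
n = 17.131² + 3 = 293.48 + 3 = 296.5.
Round up.

n = 297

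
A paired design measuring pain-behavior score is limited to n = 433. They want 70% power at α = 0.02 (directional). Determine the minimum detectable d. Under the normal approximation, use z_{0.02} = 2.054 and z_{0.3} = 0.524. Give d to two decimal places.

For a single sample (or paired design) of n = 433: d_min = (z_{α} + z_β)/√n.
z-sum = 2.054 + 0.524 = 2.578.
d_min = 2.578 / √433 = 2.578 / 20.809 = 0.124.

d_min ≈ 0.12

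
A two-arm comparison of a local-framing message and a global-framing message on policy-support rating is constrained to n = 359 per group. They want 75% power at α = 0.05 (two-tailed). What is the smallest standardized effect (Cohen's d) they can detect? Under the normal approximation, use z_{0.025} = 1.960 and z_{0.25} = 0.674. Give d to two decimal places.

For two independent groups of n = 359 each: d_min = (z_{α/2} + z_β)·√(2/n).
z-sum = 1.960 + 0.674 = 2.634.
d_min = 2.634 × √(2/359) = 2.634 × 0.0746 = 0.197.

d_min ≈ 0.20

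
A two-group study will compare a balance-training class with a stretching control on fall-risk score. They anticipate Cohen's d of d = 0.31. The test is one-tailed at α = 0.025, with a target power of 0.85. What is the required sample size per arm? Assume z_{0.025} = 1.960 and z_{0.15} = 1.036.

n = 187 per group

For two independent groups with equal n: n = 2·((z_{α} + z_β) / d)².
z_{α} + z_β = 1.960 + 1.036 = 2.996.
n = 2 × (2.996 / 0.31)² = 2 × 9.665² = 2 × 93.40 = 186.8.
Round up to the next whole participant.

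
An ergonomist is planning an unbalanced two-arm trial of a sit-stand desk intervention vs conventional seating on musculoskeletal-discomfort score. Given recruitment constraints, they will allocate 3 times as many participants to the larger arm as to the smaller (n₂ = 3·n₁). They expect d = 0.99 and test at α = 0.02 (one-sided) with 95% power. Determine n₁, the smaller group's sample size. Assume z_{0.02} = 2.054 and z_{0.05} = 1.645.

With allocation ratio k = n₂/n₁ = 3, Var(x̄₁−x̄₂) = σ²(1/n₁ + 1/(k·n₁)) = σ²·(k+1)/(k·n₁).
So n₁ = (1 + 1/k)·((z_{α} + z_β)/d)² = 1.333 × (3.699/0.99)².
n₁ = 1.333 × 13.96 = 18.6.
Round up: n₁ = 19, giving n₂ = 3 × 19 = 57.

n₁ = 19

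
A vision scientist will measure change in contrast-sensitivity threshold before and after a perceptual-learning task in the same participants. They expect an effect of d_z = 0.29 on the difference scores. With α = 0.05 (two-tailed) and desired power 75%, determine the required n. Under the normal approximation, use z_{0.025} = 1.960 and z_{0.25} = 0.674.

n = 83 pairs

For a paired (one-sample on differences) test: n = ((z_{α/2} + z_β) / d)².
z_{α/2} + z_β = 1.960 + 0.674 = 2.634.
n = (2.634 / 0.29)² = 9.083² = 82.50.
Round up.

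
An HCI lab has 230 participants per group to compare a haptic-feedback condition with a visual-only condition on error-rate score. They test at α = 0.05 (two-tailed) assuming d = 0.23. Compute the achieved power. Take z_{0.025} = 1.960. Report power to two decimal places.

power ≈ 0.69

For two equal groups, power = Φ(d·√(n/2) − z_{α/2}).
d·√(n/2) = 0.23 × √(230/2) = 0.23 × 10.724 = 2.466.
z_β = 2.466 − 1.960 = 0.506.
Power = Φ(0.506) = 0.694.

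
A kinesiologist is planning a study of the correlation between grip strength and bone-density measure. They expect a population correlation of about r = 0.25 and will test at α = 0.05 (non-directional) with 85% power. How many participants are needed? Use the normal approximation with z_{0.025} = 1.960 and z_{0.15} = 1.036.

n = 141

Fisher's z: C = ½·ln((1+r)/(1−r)) = ½·ln(1.6667) = 0.2554.
n = ((z_{α/2} + z_β)/C)² + 3.
(1.960 + 1.036) / 0.2554 = 2.996 / 0.2554 = 11.731.
n = 11.731² + 3 = 137.61 + 3 = 140.6.
Round up.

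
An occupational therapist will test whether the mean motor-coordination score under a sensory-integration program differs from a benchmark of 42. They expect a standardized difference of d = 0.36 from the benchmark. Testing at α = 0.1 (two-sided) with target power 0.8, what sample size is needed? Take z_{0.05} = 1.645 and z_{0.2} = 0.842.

n = 48

For a one-sample test: n = ((z_{α/2} + z_β) / d)².
z_{α/2} + z_β = 1.645 + 0.842 = 2.487.
n = (2.487 / 0.36)² = 6.908² = 47.73.
Round up.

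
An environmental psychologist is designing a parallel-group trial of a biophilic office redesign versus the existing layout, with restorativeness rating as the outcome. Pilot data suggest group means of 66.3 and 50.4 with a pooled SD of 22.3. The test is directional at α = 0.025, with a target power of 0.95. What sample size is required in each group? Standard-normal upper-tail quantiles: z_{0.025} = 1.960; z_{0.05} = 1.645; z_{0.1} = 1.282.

n = 52 per group

Cohen's d = |M₁ − M₂| / SD_pooled = |66.3 − 50.4| / 22.3 = 15.9 / 22.3 = 0.713.
For two independent groups with equal n: n = 2·((z_{α} + z_β) / d)².
z_{α} + z_β = 1.960 + 1.645 = 3.605.
n = 2 × (3.605 / 0.713)² = 2 × 5.056² = 2 × 25.56 = 51.1.
Round up to the next whole participant.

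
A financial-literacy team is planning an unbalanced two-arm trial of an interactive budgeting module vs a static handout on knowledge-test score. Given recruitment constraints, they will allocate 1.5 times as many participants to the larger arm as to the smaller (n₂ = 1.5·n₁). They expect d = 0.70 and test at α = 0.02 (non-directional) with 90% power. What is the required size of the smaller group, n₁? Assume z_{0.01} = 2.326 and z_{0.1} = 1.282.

n₁ = 45

With allocation ratio k = n₂/n₁ = 1.5, Var(x̄₁−x̄₂) = σ²(1/n₁ + 1/(k·n₁)) = σ²·(k+1)/(k·n₁).
So n₁ = (1 + 1/k)·((z_{α/2} + z_β)/d)² = 1.667 × (3.608/0.70)².
n₁ = 1.667 × 26.57 = 44.3.
Round up: n₁ = 45, giving n₂ = ⌈1.5 × 45⌉ = ⌈67.5⌉ = 68.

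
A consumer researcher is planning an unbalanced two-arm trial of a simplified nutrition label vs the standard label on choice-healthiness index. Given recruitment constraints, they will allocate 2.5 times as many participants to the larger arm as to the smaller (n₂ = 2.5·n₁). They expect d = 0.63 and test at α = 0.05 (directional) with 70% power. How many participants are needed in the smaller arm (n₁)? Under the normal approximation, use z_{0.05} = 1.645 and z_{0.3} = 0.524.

With allocation ratio k = n₂/n₁ = 2.5, Var(x̄₁−x̄₂) = σ²(1/n₁ + 1/(k·n₁)) = σ²·(k+1)/(k·n₁).
So n₁ = (1 + 1/k)·((z_{α} + z_β)/d)² = 1.400 × (2.169/0.63)².
n₁ = 1.400 × 11.85 = 16.6.
Round up: n₁ = 17, giving n₂ = ⌈2.5 × 17⌉ = ⌈42.5⌉ = 43.

n₁ = 17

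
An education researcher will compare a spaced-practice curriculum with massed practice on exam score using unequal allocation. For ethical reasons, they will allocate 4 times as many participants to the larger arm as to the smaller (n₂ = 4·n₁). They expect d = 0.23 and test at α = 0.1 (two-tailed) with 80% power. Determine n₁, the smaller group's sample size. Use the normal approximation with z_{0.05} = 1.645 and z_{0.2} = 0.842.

n₁ = 147

With allocation ratio k = n₂/n₁ = 4, Var(x̄₁−x̄₂) = σ²(1/n₁ + 1/(k·n₁)) = σ²·(k+1)/(k·n₁).
So n₁ = (1 + 1/k)·((z_{α/2} + z_β)/d)² = 1.250 × (2.487/0.23)².
n₁ = 1.250 × 116.92 = 146.2.
Round up: n₁ = 147, giving n₂ = 4 × 147 = 588.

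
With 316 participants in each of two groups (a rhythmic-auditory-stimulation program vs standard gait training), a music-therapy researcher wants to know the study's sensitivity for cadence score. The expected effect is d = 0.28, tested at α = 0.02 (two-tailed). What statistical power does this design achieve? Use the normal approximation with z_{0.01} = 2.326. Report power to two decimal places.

For two equal groups, power = Φ(d·√(n/2) − z_{α/2}).
d·√(n/2) = 0.28 × √(316/2) = 0.28 × 12.570 = 3.520.
z_β = 3.520 − 2.326 = 1.194.
Power = Φ(1.194) = 0.884.

power ≈ 0.88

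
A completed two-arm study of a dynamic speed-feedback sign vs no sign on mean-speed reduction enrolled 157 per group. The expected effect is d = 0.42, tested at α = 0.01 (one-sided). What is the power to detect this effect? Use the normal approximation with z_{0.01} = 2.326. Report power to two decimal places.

power ≈ 0.92

For two equal groups, power = Φ(d·√(n/2) − z_{α}).
d·√(n/2) = 0.42 × √(157/2) = 0.42 × 8.860 = 3.721.
z_β = 3.721 − 2.326 = 1.395.
Power = Φ(1.395) = 0.919.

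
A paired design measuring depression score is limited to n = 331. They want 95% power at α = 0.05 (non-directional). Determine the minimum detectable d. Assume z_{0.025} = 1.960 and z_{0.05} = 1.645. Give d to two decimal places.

For a single sample (or paired design) of n = 331: d_min = (z_{α/2} + z_β)/√n.
z-sum = 1.960 + 1.645 = 3.605.
d_min = 3.605 / √331 = 3.605 / 18.193 = 0.198.

d_min ≈ 0.20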